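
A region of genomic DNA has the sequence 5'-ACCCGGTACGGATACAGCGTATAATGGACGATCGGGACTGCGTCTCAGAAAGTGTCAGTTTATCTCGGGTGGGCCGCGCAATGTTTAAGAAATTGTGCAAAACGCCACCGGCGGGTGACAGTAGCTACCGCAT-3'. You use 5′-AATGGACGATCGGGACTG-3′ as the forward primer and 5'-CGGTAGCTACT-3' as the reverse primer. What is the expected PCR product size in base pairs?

Forward primer AATGGACGATCGGGACTG is found on the top strand at positions 23–40.
Taking the reverse complement of CGGTAGCTACT gives AGTAGCTACCG, found at positions 120–130 on the template; the primer anneals here to the top strand with its 3' end pointing upstream.
The product runs from position 23 to position 130, so its length is 130 − 23 + 1 = 108 bp.

108 bp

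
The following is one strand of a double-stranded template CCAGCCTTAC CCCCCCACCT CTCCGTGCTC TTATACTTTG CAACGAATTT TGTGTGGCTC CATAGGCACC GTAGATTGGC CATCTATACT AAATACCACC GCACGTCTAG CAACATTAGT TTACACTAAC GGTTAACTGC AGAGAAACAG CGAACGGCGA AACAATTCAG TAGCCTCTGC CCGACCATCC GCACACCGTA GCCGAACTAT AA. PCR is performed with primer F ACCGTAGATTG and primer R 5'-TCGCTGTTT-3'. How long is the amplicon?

Scanning the template, ACCGTAGATTG occurs at positions 68–78; this primer anneals to the bottom strand there with its 3' end pointing downstream.
Reverse complement of the reverse primer: AAACAGCGA. This occurs on the top strand at positions 145–153.
The product runs from position 68 to position 153, so its length is 153 − 68 + 1 = 86 bp.

86 bp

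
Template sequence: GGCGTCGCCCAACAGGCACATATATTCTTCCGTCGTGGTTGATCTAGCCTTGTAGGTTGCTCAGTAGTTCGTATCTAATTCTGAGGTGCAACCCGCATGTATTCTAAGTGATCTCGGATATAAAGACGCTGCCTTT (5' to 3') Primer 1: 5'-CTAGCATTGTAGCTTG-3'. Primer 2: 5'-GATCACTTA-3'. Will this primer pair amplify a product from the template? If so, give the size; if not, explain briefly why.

Primer 1 (CTAGCATTGTAGCTTG) does not match the top strand, and its reverse complement CAAGCTACAATGCTAG does not match either.
With no annealing site for primer 1, no amplification occurs.

No product — primer 1 has no binding site in the template.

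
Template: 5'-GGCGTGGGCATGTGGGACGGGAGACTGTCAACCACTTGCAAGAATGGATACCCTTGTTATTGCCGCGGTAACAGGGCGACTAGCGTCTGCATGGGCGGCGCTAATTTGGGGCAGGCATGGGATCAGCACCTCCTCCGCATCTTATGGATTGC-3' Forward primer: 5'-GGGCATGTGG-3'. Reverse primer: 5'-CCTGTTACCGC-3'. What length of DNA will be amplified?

Forward primer GGGCATGTGG is found on the top strand at positions 6–15.
The reverse primer's reverse complement is GCGGTAACAGG, which matches the template at positions 65–75.
Product length = (reverse-primer end) − (forward-primer start) + 1 = 75 − 6 + 1 = 70 bp.

70 bp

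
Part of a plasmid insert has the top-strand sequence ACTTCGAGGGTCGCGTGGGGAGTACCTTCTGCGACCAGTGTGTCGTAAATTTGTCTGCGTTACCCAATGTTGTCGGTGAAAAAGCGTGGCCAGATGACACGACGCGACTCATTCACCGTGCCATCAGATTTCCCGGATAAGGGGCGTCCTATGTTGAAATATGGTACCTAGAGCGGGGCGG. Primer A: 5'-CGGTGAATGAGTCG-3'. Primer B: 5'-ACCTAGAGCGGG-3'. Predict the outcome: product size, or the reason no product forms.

No product — the primers' 3' ends point away from each other.

Primer A (CGGTGAATGAGTCG) has reverse complement CGACTCATTCACCG, which matches the top strand at positions 105–118; primer A anneals to the top strand there with its 3' end pointing upstream toward position 105.
Primer B (ACCTAGAGCGGG) matches the top strand directly at positions 166–177; it anneals to the bottom strand with its 3' end pointing downstream toward position 177.
The 3' ends diverge (primer A extends toward position 1, primer B toward position 181), so the primers never converge on a shared product.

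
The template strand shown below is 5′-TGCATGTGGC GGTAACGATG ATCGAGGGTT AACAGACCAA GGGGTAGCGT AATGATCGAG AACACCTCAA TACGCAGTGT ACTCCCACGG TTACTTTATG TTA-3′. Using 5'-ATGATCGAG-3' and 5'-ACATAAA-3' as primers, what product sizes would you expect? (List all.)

The forward primer ATGATCGAG matches the top strand at positions 18–26, 52–60.
The reverse primer's reverse complement is TTTATGT, matching at positions 95–101.
Each forward site pairs with the reverse site to give a product ending at position 101: sizes 84, 50 bp.

84 bp, 50 bp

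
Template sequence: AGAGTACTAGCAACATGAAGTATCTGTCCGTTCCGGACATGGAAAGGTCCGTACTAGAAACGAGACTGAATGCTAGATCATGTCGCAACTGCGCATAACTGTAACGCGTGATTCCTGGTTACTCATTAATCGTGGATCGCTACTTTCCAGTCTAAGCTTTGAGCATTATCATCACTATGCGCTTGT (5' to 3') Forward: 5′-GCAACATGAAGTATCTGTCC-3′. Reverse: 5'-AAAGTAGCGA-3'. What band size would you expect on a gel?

Forward primer GCAACATGAAGTATCTGTCC is found on the top strand at positions 10–29.
Taking the reverse complement of AAAGTAGCGA gives TCGCTACTTT, found at positions 137–146 on the template; the primer anneals here to the top strand with its 3' end pointing upstream.
Product length = (reverse-primer end) − (forward-primer start) + 1 = 146 − 10 + 1 = 137 bp.

137 bp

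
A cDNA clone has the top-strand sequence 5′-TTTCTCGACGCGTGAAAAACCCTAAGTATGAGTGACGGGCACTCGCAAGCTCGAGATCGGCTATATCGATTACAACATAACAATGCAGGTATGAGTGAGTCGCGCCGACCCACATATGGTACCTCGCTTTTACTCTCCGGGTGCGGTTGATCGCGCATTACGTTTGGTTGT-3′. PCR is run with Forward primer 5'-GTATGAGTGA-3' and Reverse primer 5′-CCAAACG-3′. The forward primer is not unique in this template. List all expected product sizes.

The forward primer GTATGAGTGA matches the top strand at positions 26–35, 89–98.
The reverse primer's reverse complement is CGTTTGG, matching at positions 161–167.
Each forward site pairs with the reverse site to give a product ending at position 167: sizes 142, 79 bp.

142 bp, 79 bp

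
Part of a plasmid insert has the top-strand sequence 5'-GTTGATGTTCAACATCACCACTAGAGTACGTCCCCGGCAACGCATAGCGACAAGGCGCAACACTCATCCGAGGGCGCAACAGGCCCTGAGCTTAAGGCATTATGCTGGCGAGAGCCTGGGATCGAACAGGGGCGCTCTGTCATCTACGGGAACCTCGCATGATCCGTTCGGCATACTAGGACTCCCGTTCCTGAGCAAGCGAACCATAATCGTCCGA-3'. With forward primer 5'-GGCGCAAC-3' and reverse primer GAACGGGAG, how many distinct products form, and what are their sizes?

The forward primer GGCGCAAC matches the top strand at positions 54–61, 73–80.
The reverse primer's reverse complement is CTCCCGTTC, matching at positions 182–190.
Each forward site pairs with the reverse site to give a product ending at position 190: sizes 137, 118 bp.

Two products: 137 bp, 118 bp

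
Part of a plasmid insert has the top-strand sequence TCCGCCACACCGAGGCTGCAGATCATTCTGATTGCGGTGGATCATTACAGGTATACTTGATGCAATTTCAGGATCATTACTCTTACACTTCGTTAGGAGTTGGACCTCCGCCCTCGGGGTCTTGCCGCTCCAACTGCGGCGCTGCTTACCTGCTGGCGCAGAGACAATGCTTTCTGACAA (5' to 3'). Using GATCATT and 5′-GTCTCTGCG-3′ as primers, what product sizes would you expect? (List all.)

The forward primer GATCATT matches the top strand at positions 21–27, 40–46, 72–78.
The reverse primer's reverse complement is CGCAGAGAC, matching at positions 157–165.
Each forward site pairs with the reverse site to give a product ending at position 165: sizes 145, 126, 94 bp.

145 bp, 126 bp, 94 bp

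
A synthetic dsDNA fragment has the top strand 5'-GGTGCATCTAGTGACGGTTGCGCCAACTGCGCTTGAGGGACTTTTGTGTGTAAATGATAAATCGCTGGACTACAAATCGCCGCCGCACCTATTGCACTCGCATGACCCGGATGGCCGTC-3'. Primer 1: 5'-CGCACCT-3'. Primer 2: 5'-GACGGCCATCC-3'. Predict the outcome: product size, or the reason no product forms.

Yes — a 36 bp product.

Primer 1 (CGCACCT) matches the top strand at positions 84–90; it acts as a forward primer.
Primer 2's reverse complement is GGATGGCCGTC, matching the top strand at positions 109–119; it acts as a reverse primer.
The 3' ends face each other across positions 84–119, giving a 36 bp product.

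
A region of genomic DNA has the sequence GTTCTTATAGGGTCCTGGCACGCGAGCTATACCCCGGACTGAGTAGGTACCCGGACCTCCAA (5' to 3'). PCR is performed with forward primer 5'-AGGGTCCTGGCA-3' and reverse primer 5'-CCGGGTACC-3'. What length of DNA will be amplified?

46 bp

The forward primer matches the template at positions 9–20.
The reverse primer's reverse complement is GGTACCCGG, which matches the template at positions 46–54.
Product length = (reverse-primer end) − (forward-primer start) + 1 = 54 − 9 + 1 = 46 bp.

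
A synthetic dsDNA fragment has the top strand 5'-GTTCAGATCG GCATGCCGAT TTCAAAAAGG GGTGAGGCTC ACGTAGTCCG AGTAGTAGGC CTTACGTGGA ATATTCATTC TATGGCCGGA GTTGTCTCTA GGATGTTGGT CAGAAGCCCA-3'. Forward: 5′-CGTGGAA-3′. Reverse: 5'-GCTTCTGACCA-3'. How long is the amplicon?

Scanning the template, CGTGGAA occurs at positions 65–71; this primer anneals to the bottom strand there with its 3' end pointing downstream.
Reverse complement of the reverse primer: TGGTCAGAAGC. This occurs on the top strand at positions 107–117.
Product length = (reverse-primer end) − (forward-primer start) + 1 = 117 − 65 + 1 = 53 bp.

53 bp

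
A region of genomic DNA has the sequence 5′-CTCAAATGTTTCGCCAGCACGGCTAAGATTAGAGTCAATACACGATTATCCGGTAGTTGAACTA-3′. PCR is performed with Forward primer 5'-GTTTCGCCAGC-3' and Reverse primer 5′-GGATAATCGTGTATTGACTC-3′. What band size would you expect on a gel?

44 bp

Scanning the template, GTTTCGCCAGC occurs at positions 8–18; this primer anneals to the bottom strand there with its 3' end pointing downstream.
Taking the reverse complement of GGATAATCGTGTATTGACTC gives GAGTCAATACACGATTATCC, found at positions 32–51 on the template; the primer anneals here to the top strand with its 3' end pointing upstream.
Product length = (reverse-primer end) − (forward-primer start) + 1 = 51 − 8 + 1 = 44 bp.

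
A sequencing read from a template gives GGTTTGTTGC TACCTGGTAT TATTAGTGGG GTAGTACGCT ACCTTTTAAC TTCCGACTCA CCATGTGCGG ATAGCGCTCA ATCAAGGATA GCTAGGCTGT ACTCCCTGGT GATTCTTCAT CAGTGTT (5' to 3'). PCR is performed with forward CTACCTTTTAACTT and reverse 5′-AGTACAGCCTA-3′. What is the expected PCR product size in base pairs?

Scanning the template, CTACCTTTTAACTT occurs at positions 39–52; this primer anneals to the bottom strand there with its 3' end pointing downstream.
Reverse complement of the reverse primer: TAGGCTGTACT. This occurs on the top strand at positions 93–103.
The product runs from position 39 to position 103, so its length is 103 − 39 + 1 = 65 bp.

65 bp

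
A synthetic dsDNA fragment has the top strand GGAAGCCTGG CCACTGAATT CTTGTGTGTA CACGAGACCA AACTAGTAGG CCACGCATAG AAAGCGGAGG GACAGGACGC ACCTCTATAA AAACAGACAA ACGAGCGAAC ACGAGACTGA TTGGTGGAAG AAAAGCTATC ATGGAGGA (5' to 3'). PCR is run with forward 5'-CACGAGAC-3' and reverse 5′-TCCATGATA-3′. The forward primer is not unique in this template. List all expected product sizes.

The forward primer CACGAGAC matches the top strand at positions 31–38, 110–117.
The reverse primer's reverse complement is TATCATGGA, matching at positions 137–145.
Each forward site pairs with the reverse site to give a product ending at position 145: sizes 115, 36 bp.

115 bp, 36 bp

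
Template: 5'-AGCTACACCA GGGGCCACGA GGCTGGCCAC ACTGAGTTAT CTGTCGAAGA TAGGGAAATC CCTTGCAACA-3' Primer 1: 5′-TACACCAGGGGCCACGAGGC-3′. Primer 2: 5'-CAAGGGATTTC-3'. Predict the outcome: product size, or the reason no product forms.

Yes — a 62 bp product.

Primer 1 (TACACCAGGGGCCACGAGGC) matches the top strand at positions 4–23; it acts as a forward primer.
Primer 2's reverse complement is GAAATCCCTTG, matching the top strand at positions 55–65; it acts as a reverse primer.
The 3' ends face each other across positions 4–65, giving a 62 bp product.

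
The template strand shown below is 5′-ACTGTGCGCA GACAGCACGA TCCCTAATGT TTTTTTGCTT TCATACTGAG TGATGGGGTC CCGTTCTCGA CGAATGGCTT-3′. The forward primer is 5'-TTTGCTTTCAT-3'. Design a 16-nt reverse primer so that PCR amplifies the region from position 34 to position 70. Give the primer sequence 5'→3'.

The product's 3' end on the top strand is position 70.
The reverse primer anneals to the top strand over positions 55–70, i.e. to GGGGTCCCGTTCTCGA.
Its sequence written 5'→3' is the reverse complement: TCGAGAACGGGACCCC.

5'-TCGAGAACGGGACCCC-3'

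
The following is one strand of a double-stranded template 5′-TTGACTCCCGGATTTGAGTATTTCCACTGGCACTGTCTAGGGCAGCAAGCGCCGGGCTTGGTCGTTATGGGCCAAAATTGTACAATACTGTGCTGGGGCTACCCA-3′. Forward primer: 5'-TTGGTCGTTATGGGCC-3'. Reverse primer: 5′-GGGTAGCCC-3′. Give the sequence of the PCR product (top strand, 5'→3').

5'-TTGGTCGTTATGGGCCAAAATTGTACAATACTGTGCTGGGGCTACCC-3'

The forward primer matches the template at positions 58–73.
Reverse complement of the reverse primer: GGGCTACCC. This occurs on the top strand at positions 96–104.
The product is the template from position 58 through 104 (47 bp).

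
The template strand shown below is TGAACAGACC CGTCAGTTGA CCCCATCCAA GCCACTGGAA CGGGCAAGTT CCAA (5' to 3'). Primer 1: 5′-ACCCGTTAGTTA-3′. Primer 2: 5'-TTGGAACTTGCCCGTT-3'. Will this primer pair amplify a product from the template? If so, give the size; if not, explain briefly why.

No product — primer 1 has no binding site in the template.

Primer 1 (ACCCGTTAGTTA) does not match the top strand, and its reverse complement TAACTAACGGGT does not match either.
With no annealing site for primer 1, no amplification occurs.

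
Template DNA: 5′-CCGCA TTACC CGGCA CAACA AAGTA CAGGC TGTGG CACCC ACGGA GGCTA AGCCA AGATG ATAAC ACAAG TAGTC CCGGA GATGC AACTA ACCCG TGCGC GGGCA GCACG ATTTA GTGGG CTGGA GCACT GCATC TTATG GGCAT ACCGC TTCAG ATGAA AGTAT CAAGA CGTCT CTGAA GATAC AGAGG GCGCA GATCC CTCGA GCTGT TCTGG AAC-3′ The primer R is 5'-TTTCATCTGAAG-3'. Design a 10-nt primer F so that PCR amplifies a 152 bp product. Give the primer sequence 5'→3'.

5'-CCGGCACAAC-3'

The reverse primer's reverse complement CTTCAGATGAAA matches the template at positions 150–161, so the product ends at position 161.
A 152 bp product then starts at position 161 − 152 + 1 = 10.
The forward primer is identical to the top strand there: CCGGCACAAC.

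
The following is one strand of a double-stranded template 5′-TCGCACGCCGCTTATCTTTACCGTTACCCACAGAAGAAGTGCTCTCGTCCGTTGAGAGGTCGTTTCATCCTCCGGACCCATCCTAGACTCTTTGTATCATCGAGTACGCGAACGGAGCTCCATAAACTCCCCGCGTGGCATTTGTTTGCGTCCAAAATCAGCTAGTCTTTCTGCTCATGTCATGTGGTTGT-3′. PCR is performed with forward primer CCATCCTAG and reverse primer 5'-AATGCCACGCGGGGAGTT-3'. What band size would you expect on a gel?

65 bp

Forward primer CCATCCTAG is found on the top strand at positions 78–86.
Taking the reverse complement of AATGCCACGCGGGGAGTT gives AACTCCCCGCGTGGCATT, found at positions 125–142 on the template; the primer anneals here to the top strand with its 3' end pointing upstream.
Product length = (reverse-primer end) − (forward-primer start) + 1 = 142 − 78 + 1 = 65 bp.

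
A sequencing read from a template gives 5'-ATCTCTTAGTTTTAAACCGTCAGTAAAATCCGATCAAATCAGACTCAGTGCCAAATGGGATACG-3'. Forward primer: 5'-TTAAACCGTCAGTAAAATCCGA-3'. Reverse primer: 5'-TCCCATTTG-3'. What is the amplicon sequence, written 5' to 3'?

5'-TTAAACCGTCAGTAAAATCCGATCAAATCAGACTCAGTGCCAAATGGGA-3'

Forward primer TTAAACCGTCAGTAAAATCCGA is found on the top strand at positions 12–33.
Reverse complement of the reverse primer: CAAATGGGA. This occurs on the top strand at positions 52–60.
The product is the template from position 12 through 60 (49 bp).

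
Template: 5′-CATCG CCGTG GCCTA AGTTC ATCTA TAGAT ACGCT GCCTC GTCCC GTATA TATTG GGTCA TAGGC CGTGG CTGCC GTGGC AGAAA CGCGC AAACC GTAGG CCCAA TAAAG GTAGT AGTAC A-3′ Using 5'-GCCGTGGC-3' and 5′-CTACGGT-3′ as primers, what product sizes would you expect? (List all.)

The forward primer GCCGTGGC matches the top strand at positions 5–12, 64–71, 73–80.
The reverse primer's reverse complement is ACCGTAG, matching at positions 93–99.
Each forward site pairs with the reverse site to give a product ending at position 99: sizes 95, 36, 27 bp.

95 bp, 36 bp, 27 bp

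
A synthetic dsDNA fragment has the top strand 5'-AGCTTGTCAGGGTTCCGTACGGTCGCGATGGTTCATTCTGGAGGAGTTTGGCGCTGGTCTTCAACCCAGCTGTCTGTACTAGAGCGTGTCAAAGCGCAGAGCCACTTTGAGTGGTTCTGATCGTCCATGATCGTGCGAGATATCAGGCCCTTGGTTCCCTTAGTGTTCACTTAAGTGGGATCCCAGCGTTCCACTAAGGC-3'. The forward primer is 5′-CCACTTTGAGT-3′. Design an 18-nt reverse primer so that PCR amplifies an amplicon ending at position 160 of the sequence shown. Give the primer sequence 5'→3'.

The forward primer binds at positions 102–112; the product's 3' end on the top strand is position 160.
The reverse primer anneals to the top strand over positions 143–160, i.e. to TCAGGCCCTTGGTTCCCT.
Its sequence written 5'→3' is the reverse complement: AGGGAACCAAGGGCCTGA.

5'-AGGGAACCAAGGGCCTGA-3'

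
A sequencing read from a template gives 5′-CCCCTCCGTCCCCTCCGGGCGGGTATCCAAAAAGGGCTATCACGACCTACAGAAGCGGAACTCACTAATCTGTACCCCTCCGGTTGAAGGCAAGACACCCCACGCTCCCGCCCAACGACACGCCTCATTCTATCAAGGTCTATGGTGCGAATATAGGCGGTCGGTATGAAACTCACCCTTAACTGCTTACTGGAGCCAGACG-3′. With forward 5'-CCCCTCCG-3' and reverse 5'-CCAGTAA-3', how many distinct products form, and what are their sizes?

The forward primer CCCCTCCG matches the top strand at positions 1–8, 10–17, 75–82.
The reverse primer's reverse complement is TTACTGG, matching at positions 187–193.
Each forward site pairs with the reverse site to give a product ending at position 193: sizes 193, 184, 119 bp.

Three products: 193 bp, 184 bp, 119 bp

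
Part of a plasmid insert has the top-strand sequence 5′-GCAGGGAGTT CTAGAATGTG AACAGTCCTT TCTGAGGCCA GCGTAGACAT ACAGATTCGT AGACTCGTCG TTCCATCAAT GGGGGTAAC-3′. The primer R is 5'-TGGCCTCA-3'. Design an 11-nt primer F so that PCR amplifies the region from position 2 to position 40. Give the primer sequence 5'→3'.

The reverse primer's reverse complement TGAGGCCA matches the template at positions 33–40; the product starts at position 2.
The forward primer is identical to the top strand over positions 2–12: CAGGGAGTTCT.

5'-CAGGGAGTTCT-3'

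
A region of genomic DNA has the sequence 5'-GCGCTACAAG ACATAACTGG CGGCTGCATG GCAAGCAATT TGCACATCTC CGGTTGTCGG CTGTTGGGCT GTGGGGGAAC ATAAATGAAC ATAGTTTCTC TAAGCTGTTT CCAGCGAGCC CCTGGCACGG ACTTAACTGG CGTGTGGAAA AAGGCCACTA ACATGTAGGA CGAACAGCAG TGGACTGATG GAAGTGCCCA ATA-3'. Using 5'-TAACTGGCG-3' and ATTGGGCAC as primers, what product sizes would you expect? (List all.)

189 bp, 69 bp

The forward primer TAACTGGCG matches the top strand at positions 14–22, 134–142.
The reverse primer's reverse complement is GTGCCCAAT, matching at positions 194–202.
Each forward site pairs with the reverse site to give a product ending at position 202: sizes 189, 69 bp.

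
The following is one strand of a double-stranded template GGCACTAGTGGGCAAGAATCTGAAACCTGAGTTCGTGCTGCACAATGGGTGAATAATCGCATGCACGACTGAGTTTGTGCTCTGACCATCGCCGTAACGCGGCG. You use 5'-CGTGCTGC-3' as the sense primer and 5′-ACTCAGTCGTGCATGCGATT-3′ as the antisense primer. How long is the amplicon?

Forward primer CGTGCTGC is found on the top strand at positions 34–41.
Reverse complement of the reverse primer: AATCGCATGCACGACTGAGT. This occurs on the top strand at positions 55–74.
Product length = (reverse-primer end) − (forward-primer start) + 1 = 74 − 34 + 1 = 41 bp.

41 bp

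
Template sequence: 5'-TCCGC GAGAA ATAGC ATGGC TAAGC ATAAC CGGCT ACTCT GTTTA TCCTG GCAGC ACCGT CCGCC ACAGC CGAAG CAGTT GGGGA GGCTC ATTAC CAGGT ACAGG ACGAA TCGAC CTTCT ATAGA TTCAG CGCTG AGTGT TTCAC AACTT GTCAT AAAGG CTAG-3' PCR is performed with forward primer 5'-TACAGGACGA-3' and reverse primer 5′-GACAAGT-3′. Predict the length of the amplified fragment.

54 bp

Forward primer TACAGGACGA is found on the top strand at positions 100–109.
Reverse complement of the reverse primer: ACTTGTC. This occurs on the top strand at positions 147–153.
The product runs from position 100 to position 153, so its length is 153 − 100 + 1 = 54 bp.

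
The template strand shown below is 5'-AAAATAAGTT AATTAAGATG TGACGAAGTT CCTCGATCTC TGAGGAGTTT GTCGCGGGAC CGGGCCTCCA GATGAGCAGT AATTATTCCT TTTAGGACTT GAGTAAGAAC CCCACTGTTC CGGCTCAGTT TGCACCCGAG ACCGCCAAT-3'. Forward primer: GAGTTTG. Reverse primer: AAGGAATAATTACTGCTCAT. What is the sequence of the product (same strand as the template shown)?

Scanning the template, GAGTTTG occurs at positions 45–51; this primer anneals to the bottom strand there with its 3' end pointing downstream.
The reverse primer's reverse complement is ATGAGCAGTAATTATTCCTT, which matches the template at positions 72–91.
The product is the template from position 45 through 91 (47 bp).

5'-GAGTTTGTCGCGGGACCGGGCCTCCAGATGAGCAGTAATTATTCCTT-3'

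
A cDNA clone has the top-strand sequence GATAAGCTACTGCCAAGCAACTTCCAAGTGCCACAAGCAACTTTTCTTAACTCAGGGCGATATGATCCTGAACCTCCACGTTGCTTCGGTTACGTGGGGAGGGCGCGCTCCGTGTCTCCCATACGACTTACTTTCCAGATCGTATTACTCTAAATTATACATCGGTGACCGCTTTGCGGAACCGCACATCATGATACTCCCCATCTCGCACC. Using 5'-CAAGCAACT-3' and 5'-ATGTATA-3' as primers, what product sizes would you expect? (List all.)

149 bp, 129 bp

The forward primer CAAGCAACT matches the top strand at positions 14–22, 34–42.
The reverse primer's reverse complement is TATACAT, matching at positions 156–162.
Each forward site pairs with the reverse site to give a product ending at position 162: sizes 149, 129 bp.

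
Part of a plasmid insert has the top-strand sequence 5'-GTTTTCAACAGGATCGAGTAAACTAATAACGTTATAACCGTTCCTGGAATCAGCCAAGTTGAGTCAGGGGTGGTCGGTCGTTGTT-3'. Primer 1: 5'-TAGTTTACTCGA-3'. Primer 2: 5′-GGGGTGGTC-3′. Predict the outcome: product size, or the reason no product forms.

No product — the primers' 3' ends point away from each other.

Primer 1 (TAGTTTACTCGA) has reverse complement TCGAGTAAACTA, which matches the top strand at positions 14–25; primer 1 anneals to the top strand there with its 3' end pointing upstream toward position 14.
Primer 2 (GGGGTGGTC) matches the top strand directly at positions 67–75; it anneals to the bottom strand with its 3' end pointing downstream toward position 75.
The 3' ends diverge (primer 1 extends toward position 1, primer 2 toward position 85), so the primers never converge on a shared product.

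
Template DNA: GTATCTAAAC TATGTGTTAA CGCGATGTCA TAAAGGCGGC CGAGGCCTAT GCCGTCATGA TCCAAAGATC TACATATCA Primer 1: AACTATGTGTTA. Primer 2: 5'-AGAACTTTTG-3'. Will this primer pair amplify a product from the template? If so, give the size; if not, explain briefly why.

No product — primer 2 has no binding site in the template.

Primer 2 (AGAACTTTTG) does not match the top strand, and its reverse complement CAAAAGTTCT does not match either.
With no annealing site for primer 2, no amplification occurs.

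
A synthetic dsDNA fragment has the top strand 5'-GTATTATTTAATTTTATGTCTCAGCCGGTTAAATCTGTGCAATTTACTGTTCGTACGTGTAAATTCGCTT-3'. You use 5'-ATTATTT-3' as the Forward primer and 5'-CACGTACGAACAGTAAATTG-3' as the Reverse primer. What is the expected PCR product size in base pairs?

The forward primer matches the template at positions 3–9.
Taking the reverse complement of CACGTACGAACAGTAAATTG gives CAATTTACTGTTCGTACGTG, found at positions 40–59 on the template; the primer anneals here to the top strand with its 3' end pointing upstream.
The product runs from position 3 to position 59, so its length is 59 − 3 + 1 = 57 bp.

57 bp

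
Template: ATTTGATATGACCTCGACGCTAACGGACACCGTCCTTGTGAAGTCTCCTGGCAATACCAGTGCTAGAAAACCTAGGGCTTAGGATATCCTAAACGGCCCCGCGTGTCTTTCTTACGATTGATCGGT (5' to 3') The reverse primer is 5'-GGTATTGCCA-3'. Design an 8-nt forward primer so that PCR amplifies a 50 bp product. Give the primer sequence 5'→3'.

The reverse primer's reverse complement TGGCAATACC matches the template at positions 49–58, so the product ends at position 58.
A 50 bp product then starts at position 58 − 50 + 1 = 9.
The forward primer is identical to the top strand there: TGACCTCG.

5'-TGACCTCG-3'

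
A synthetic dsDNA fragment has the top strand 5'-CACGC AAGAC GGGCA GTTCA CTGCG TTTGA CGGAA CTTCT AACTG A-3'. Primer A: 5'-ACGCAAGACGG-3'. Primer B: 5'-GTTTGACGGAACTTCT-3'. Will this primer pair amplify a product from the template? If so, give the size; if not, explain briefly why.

No product — both primers anneal to the same strand and extend in the same direction.

Primer A (ACGCAAGACGG) matches the top strand at positions 2–12 (3' end points downstream).
Primer B (GTTTGACGGAACTTCT) also matches the top strand directly, at positions 25–40 — its reverse complement AGAAGTTCCGTCAAAC is not present.
Both primers anneal to the bottom strand with 3' ends pointing the same way, so neither can prime synthesis back toward the other.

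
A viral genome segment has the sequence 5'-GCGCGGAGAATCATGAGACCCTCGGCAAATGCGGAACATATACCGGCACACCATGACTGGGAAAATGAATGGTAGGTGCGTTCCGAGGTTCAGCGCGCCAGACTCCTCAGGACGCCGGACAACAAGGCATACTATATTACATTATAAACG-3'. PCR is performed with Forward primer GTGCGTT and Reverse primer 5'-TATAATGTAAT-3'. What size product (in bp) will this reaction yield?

Scanning the template, GTGCGTT occurs at positions 76–82; this primer anneals to the bottom strand there with its 3' end pointing downstream.
The reverse primer's reverse complement is ATTACATTATA, which matches the template at positions 136–146.
Product length = (reverse-primer end) − (forward-primer start) + 1 = 146 − 76 + 1 = 71 bp.

71 bp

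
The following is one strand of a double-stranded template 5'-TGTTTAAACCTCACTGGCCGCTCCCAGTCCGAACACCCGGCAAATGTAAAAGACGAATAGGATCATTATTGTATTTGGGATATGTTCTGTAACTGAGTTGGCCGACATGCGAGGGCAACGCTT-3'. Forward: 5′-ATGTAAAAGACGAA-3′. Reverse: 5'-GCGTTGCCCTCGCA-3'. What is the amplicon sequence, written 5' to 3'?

Scanning the template, ATGTAAAAGACGAA occurs at positions 44–57; this primer anneals to the bottom strand there with its 3' end pointing downstream.
Reverse complement of the reverse primer: TGCGAGGGCAACGC. This occurs on the top strand at positions 108–121.
The product is the template from position 44 through 121 (78 bp).

5'-ATGTAAAAGACGAATAGGATCATTATTGTATTTGGGATATGTTCTGTAACTGAGTTGGCCGACATGCGAGGGCAACGC-3'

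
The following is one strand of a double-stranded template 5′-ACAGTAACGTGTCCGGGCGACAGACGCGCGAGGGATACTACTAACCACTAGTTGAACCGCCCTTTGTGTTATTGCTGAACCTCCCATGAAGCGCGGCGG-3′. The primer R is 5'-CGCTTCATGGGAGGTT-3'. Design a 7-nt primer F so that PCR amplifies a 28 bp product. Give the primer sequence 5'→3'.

The reverse primer's reverse complement AACCTCCCATGAAGCG matches the template at positions 78–93, so the product ends at position 93.
A 28 bp product then starts at position 93 − 28 + 1 = 66.
The forward primer is identical to the top strand there: GTGTTAT.

5'-GTGTTAT-3'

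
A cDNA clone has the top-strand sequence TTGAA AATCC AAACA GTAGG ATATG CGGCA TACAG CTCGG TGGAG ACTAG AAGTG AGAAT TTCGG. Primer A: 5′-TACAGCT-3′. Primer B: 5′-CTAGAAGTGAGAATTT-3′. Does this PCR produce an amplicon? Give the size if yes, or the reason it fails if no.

No product — both primers anneal to the same strand and extend in the same direction.

Primer A (TACAGCT) matches the top strand at positions 31–37 (3' end points downstream).
Primer B (CTAGAAGTGAGAATTT) also matches the top strand directly, at positions 47–62 — its reverse complement AAATTCTCACTTCTAG is not present.
Both primers anneal to the bottom strand with 3' ends pointing the same way, so neither can prime synthesis back toward the other.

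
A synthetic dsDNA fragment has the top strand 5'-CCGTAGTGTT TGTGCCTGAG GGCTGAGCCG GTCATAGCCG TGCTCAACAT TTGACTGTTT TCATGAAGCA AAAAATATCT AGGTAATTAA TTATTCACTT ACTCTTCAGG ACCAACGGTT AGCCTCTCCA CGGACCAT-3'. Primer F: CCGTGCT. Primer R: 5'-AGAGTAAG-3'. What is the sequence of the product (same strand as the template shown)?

5'-CCGTGCTCAACATTTGACTGTTTTCATGAAGCAAAAAATATCTAGGTAATTAATTATTCACTTACTCT-3'

Forward primer CCGTGCT is found on the top strand at positions 38–44.
Reverse complement of the reverse primer: CTTACTCT. This occurs on the top strand at positions 98–105.
The product is the template from position 38 through 105 (68 bp).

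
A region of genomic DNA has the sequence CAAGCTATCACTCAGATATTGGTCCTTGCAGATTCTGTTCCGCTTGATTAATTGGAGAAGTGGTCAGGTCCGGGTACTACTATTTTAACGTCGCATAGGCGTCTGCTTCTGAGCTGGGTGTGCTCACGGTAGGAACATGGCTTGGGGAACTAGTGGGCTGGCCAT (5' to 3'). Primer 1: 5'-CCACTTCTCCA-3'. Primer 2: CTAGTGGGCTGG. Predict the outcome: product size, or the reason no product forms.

Primer 1 (CCACTTCTCCA) has reverse complement TGGAGAAGTGG, which matches the top strand at positions 53–63; primer 1 anneals to the top strand there with its 3' end pointing upstream toward position 53.
Primer 2 (CTAGTGGGCTGG) matches the top strand directly at positions 150–161; it anneals to the bottom strand with its 3' end pointing downstream toward position 161.
The 3' ends diverge (primer 1 extends toward position 1, primer 2 toward position 165), so the primers never converge on a shared product.

No product — the primers' 3' ends point away from each other.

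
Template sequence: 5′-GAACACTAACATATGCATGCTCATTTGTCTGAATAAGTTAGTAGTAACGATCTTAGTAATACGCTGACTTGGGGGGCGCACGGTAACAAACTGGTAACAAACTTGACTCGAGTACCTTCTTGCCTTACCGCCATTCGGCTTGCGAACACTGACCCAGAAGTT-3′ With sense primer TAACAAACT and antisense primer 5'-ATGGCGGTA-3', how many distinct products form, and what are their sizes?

Two products: 51 bp, 40 bp

The forward primer TAACAAACT matches the top strand at positions 84–92, 95–103.
The reverse primer's reverse complement is TACCGCCAT, matching at positions 126–134.
Each forward site pairs with the reverse site to give a product ending at position 134: sizes 51, 40 bp.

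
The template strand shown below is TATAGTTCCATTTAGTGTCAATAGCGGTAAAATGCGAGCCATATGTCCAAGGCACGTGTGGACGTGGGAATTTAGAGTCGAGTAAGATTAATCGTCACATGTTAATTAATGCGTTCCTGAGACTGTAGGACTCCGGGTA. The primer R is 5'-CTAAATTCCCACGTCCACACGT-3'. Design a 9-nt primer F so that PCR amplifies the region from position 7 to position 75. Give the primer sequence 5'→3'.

5'-TCCATTTAG-3'

The reverse primer's reverse complement ACGTGTGGACGTGGGAATTTAG matches the template at positions 54–75; the product starts at position 7.
The forward primer is identical to the top strand over positions 7–15: TCCATTTAG.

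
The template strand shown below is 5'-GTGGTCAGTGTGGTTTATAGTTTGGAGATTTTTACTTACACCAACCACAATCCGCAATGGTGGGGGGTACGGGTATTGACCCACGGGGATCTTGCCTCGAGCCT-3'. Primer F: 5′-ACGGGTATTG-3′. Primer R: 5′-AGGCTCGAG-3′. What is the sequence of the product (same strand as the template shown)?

Scanning the template, ACGGGTATTG occurs at positions 69–78; this primer anneals to the bottom strand there with its 3' end pointing downstream.
The reverse primer's reverse complement is CTCGAGCCT, which matches the template at positions 96–104.
The product is the template from position 69 through 104 (36 bp).

5'-ACGGGTATTGACCCACGGGGATCTTGCCTCGAGCCT-3'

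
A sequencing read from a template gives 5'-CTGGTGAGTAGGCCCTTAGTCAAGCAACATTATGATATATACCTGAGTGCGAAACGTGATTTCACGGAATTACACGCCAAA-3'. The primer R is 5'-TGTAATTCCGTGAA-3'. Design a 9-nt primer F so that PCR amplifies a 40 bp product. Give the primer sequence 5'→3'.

5'-ATATATACC-3'

The reverse primer's reverse complement TTCACGGAATTACA matches the template at positions 61–74, so the product ends at position 74.
A 40 bp product then starts at position 74 − 40 + 1 = 35.
The forward primer is identical to the top strand there: ATATATACC.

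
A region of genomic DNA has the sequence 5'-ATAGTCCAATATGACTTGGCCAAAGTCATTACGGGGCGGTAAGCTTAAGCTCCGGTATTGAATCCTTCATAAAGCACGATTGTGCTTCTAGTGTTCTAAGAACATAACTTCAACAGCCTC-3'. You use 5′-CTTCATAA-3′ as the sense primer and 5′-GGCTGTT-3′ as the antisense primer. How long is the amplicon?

Forward primer CTTCATAA is found on the top strand at positions 65–72.
Taking the reverse complement of GGCTGTT gives AACAGCC, found at positions 112–118 on the template; the primer anneals here to the top strand with its 3' end pointing upstream.
Amplicon spans positions 65–118: 54 bp.

54 bp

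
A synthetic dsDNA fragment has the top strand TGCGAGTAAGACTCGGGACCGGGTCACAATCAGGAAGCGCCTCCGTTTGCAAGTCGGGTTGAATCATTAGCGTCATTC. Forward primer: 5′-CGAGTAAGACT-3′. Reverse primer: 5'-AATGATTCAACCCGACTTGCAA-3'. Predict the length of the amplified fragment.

Forward primer CGAGTAAGACT is found on the top strand at positions 3–13.
Taking the reverse complement of AATGATTCAACCCGACTTGCAA gives TTGCAAGTCGGGTTGAATCATT, found at positions 47–68 on the template; the primer anneals here to the top strand with its 3' end pointing upstream.
Product length = (reverse-primer end) − (forward-primer start) + 1 = 68 − 3 + 1 = 66 bp.

66 bp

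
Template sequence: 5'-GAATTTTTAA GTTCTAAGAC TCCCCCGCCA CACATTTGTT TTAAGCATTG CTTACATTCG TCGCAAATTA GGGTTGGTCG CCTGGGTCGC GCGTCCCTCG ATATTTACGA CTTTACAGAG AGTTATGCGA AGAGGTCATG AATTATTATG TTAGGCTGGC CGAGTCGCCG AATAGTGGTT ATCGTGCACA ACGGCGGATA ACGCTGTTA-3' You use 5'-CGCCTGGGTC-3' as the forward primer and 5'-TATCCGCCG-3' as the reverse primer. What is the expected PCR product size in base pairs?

122 bp

The forward primer matches the template at positions 79–88.
The reverse primer's reverse complement is CGGCGGATA, which matches the template at positions 192–200.
The product runs from position 79 to position 200, so its length is 200 − 79 + 1 = 122 bp.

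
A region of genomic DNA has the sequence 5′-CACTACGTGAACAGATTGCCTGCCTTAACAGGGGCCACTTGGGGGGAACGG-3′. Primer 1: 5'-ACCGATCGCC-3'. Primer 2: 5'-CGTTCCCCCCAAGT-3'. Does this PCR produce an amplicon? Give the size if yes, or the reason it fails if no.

Primer 1 (ACCGATCGCC) does not match the top strand, and its reverse complement GGCGATCGGT does not match either.
With no annealing site for primer 1, no amplification occurs.

No product — primer 1 has no binding site in the template.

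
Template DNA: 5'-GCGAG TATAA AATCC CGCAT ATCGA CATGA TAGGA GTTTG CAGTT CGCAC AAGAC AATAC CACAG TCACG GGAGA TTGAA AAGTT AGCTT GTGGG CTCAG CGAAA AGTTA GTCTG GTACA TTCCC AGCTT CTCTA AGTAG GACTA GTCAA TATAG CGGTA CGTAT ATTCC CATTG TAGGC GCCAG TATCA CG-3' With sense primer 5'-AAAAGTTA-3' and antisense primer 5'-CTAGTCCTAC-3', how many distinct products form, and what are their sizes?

Two products: 68 bp, 44 bp

The forward primer AAAAGTTA matches the top strand at positions 79–86, 103–110.
The reverse primer's reverse complement is GTAGGACTAG, matching at positions 137–146.
Each forward site pairs with the reverse site to give a product ending at position 146: sizes 68, 44 bp.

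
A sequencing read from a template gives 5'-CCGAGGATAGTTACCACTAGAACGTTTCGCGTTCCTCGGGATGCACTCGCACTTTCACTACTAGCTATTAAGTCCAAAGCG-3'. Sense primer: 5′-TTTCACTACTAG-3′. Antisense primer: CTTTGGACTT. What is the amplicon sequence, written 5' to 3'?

5'-TTTCACTACTAGCTATTAAGTCCAAAG-3'

Scanning the template, TTTCACTACTAG occurs at positions 53–64; this primer anneals to the bottom strand there with its 3' end pointing downstream.
Taking the reverse complement of CTTTGGACTT gives AAGTCCAAAG, found at positions 70–79 on the template; the primer anneals here to the top strand with its 3' end pointing upstream.
The product is the template from position 53 through 79 (27 bp).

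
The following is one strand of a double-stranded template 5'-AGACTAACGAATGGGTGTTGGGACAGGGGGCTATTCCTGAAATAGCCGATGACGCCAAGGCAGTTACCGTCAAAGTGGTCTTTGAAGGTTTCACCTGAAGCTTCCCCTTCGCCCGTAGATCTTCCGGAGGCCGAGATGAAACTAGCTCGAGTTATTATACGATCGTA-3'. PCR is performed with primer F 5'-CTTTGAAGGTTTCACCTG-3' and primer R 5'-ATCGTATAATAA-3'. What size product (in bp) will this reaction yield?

Forward primer CTTTGAAGGTTTCACCTG is found on the top strand at positions 80–97.
Taking the reverse complement of ATCGTATAATAA gives TTATTATACGAT, found at positions 152–163 on the template; the primer anneals here to the top strand with its 3' end pointing upstream.
Product length = (reverse-primer end) − (forward-primer start) + 1 = 163 − 80 + 1 = 84 bp.

84 bp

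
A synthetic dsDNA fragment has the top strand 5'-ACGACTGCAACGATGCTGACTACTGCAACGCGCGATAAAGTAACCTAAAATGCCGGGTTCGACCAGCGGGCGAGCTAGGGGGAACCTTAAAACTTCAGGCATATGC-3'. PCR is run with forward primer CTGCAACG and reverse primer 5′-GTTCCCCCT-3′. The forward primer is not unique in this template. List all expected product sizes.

The forward primer CTGCAACG matches the top strand at positions 5–12, 23–30.
The reverse primer's reverse complement is AGGGGGAAC, matching at positions 77–85.
Each forward site pairs with the reverse site to give a product ending at position 85: sizes 81, 63 bp.

81 bp, 63 bp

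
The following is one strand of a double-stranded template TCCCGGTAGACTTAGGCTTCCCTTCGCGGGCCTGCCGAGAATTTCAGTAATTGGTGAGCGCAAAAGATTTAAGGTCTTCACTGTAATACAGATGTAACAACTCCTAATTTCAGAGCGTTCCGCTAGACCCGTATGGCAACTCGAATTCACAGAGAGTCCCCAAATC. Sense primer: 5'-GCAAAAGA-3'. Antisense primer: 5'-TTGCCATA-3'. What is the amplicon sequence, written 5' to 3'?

The forward primer matches the template at positions 60–67.
The reverse primer's reverse complement is TATGGCAA, which matches the template at positions 132–139.
The product is the template from position 60 through 139 (80 bp).

5'-GCAAAAGATTTAAGGTCTTCACTGTAATACAGATGTAACAACTCCTAATTTCAGAGCGTTCCGCTAGACCCGTATGGCAA-3'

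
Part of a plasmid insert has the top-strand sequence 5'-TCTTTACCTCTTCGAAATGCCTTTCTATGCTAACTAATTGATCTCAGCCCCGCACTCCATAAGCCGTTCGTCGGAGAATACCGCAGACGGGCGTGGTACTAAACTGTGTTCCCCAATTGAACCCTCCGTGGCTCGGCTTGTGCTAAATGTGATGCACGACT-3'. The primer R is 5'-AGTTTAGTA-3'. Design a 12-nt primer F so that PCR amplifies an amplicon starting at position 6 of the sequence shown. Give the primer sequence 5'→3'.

The reverse primer's reverse complement TACTAAACT matches the template at positions 97–105; the product starts at position 6.
The forward primer is identical to the top strand over positions 6–17: ACCTCTTCGAAA.

5'-ACCTCTTCGAAA-3'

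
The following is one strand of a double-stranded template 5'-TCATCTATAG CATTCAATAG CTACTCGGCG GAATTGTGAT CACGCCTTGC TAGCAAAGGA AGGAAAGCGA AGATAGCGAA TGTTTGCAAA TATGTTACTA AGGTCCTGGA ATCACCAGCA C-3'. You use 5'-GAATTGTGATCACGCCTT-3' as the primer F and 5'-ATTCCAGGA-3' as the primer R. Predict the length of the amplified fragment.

The forward primer matches the template at positions 31–48.
Taking the reverse complement of ATTCCAGGA gives TCCTGGAAT, found at positions 104–112 on the template; the primer anneals here to the top strand with its 3' end pointing upstream.
Product length = (reverse-primer end) − (forward-primer start) + 1 = 112 − 31 + 1 = 82 bp.

82 bp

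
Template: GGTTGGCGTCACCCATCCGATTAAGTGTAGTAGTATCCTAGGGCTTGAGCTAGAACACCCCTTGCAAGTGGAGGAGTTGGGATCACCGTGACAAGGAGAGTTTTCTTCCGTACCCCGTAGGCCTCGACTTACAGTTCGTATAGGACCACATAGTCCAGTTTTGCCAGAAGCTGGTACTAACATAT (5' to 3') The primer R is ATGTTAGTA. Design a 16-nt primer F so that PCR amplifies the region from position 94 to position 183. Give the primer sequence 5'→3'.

The reverse primer's reverse complement TACTAACAT matches the template at positions 175–183; the product starts at position 94.
The forward primer is identical to the top strand over positions 94–109: AGGAGAGTTTTCTTCC.

5'-AGGAGAGTTTTCTTCC-3'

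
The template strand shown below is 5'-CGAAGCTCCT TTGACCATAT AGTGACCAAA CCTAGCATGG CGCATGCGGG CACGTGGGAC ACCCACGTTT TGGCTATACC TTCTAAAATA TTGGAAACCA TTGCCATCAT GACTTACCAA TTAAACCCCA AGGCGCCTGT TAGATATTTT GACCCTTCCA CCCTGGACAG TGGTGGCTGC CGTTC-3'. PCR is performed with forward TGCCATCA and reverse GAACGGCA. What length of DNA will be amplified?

Scanning the template, TGCCATCA occurs at positions 102–109; this primer anneals to the bottom strand there with its 3' end pointing downstream.
Reverse complement of the reverse primer: TGCCGTTC. This occurs on the top strand at positions 178–185.
The product runs from position 102 to position 185, so its length is 185 − 102 + 1 = 84 bp.

84 bp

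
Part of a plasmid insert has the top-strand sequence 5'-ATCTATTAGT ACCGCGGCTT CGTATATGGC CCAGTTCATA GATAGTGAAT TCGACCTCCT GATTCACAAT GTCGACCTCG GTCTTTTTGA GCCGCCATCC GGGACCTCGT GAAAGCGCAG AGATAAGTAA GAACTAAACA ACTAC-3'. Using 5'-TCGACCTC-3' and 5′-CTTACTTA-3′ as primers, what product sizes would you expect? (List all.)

81 bp, 60 bp

The forward primer TCGACCTC matches the top strand at positions 51–58, 72–79.
The reverse primer's reverse complement is TAAGTAAG, matching at positions 124–131.
Each forward site pairs with the reverse site to give a product ending at position 131: sizes 81, 60 bp.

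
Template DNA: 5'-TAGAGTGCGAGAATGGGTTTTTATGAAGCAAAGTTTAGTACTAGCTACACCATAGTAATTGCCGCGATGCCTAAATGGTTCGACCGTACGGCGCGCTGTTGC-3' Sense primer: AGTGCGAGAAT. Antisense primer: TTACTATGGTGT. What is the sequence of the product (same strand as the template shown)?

5'-AGTGCGAGAATGGGTTTTTATGAAGCAAAGTTTAGTACTAGCTACACCATAGTAA-3'

The forward primer matches the template at positions 4–14.
Reverse complement of the reverse primer: ACACCATAGTAA. This occurs on the top strand at positions 47–58.
The product is the template from position 4 through 58 (55 bp).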